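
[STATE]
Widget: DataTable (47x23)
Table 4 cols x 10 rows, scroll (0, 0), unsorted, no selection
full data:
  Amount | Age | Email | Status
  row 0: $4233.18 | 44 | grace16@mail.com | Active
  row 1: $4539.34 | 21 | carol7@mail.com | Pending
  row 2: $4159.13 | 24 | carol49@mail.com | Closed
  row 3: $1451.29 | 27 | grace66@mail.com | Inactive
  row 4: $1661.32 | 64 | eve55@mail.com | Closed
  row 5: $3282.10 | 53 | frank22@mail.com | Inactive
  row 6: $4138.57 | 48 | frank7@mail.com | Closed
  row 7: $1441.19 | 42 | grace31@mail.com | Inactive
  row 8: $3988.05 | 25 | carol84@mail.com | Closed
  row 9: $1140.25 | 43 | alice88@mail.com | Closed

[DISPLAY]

Amount  │Age│Email           │Status           
────────┼───┼────────────────┼────────         
$4233.18│44 │grace16@mail.com│Active           
$4539.34│21 │carol7@mail.com │Pending          
$4159.13│24 │carol49@mail.com│Closed           
$1451.29│27 │grace66@mail.com│Inactive         
$1661.32│64 │eve55@mail.com  │Closed           
$3282.10│53 │frank22@mail.com│Inactive         
$4138.57│48 │frank7@mail.com │Closed           
$1441.19│42 │grace31@mail.com│Inactive         
$3988.05│25 │carol84@mail.com│Closed           
$1140.25│43 │alice88@mail.com│Closed           
                                               
                                               
                                               
                                               
                                               
                                               
                                               
                                               
                                               
                                               
                                               


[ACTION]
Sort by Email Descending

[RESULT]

Amount  │Age│Email          ▼│Status           
────────┼───┼────────────────┼────────         
$1451.29│27 │grace66@mail.com│Inactive         
$1441.19│42 │grace31@mail.com│Inactive         
$4233.18│44 │grace16@mail.com│Active           
$4138.57│48 │frank7@mail.com │Closed           
$3282.10│53 │frank22@mail.com│Inactive         
$1661.32│64 │eve55@mail.com  │Closed           
$3988.05│25 │carol84@mail.com│Closed           
$4539.34│21 │carol7@mail.com │Pending          
$4159.13│24 │carol49@mail.com│Closed           
$1140.25│43 │alice88@mail.com│Closed           
                                               
                                               
                                               
                                               
                                               
                                               
                                               
                                               
                                               
                                               
                                               


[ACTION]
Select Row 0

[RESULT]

Amount  │Age│Email          ▼│Status           
────────┼───┼────────────────┼────────         
>1451.29│27 │grace66@mail.com│Inactive         
$1441.19│42 │grace31@mail.com│Inactive         
$4233.18│44 │grace16@mail.com│Active           
$4138.57│48 │frank7@mail.com │Closed           
$3282.10│53 │frank22@mail.com│Inactive         
$1661.32│64 │eve55@mail.com  │Closed           
$3988.05│25 │carol84@mail.com│Closed           
$4539.34│21 │carol7@mail.com │Pending          
$4159.13│24 │carol49@mail.com│Closed           
$1140.25│43 │alice88@mail.com│Closed           
                                               
                                               
                                               
                                               
                                               
                                               
                                               
                                               
                                               
                                               
                                               


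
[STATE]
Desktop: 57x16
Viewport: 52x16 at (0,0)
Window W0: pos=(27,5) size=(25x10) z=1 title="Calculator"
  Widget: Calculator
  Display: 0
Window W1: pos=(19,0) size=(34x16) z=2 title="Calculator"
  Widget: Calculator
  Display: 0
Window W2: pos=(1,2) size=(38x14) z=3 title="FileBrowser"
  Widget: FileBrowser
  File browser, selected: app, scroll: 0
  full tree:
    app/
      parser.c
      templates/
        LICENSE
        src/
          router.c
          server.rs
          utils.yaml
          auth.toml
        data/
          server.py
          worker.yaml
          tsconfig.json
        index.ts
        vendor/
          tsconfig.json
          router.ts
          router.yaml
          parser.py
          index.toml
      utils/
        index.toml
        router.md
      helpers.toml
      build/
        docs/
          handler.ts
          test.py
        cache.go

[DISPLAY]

                   ┏━━━━━━━━━━━━━━━━━━━━━━━━━━━━━━━━
                   ┃ Calculator                     
 ┏━━━━━━━━━━━━━━━━━━━━━━━━━━━━━━━━━━━━┓─────────────
 ┃ FileBrowser                        ┃            0
 ┠────────────────────────────────────┨             
 ┃> [-] app/                          ┃             
 ┃    parser.c                        ┃             
 ┃    [+] templates/                  ┃             
 ┃    [+] utils/                      ┃             
 ┃    helpers.toml                    ┃             
 ┃    [+] build/                      ┃             
 ┃                                    ┃             
 ┃                                    ┃             
 ┃                                    ┃             
 ┃                                    ┃             
 ┗━━━━━━━━━━━━━━━━━━━━━━━━━━━━━━━━━━━━┛━━━━━━━━━━━━━


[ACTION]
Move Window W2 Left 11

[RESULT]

                   ┏━━━━━━━━━━━━━━━━━━━━━━━━━━━━━━━━
                   ┃ Calculator                     
┏━━━━━━━━━━━━━━━━━━━━━━━━━━━━━━━━━━━━┓──────────────
┃ FileBrowser                        ┃             0
┠────────────────────────────────────┨              
┃> [-] app/                          ┃              
┃    parser.c                        ┃              
┃    [+] templates/                  ┃              
┃    [+] utils/                      ┃              
┃    helpers.toml                    ┃              
┃    [+] build/                      ┃              
┃                                    ┃              
┃                                    ┃              
┃                                    ┃              
┃                                    ┃              
┗━━━━━━━━━━━━━━━━━━━━━━━━━━━━━━━━━━━━┛━━━━━━━━━━━━━━


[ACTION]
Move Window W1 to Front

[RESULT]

                   ┏━━━━━━━━━━━━━━━━━━━━━━━━━━━━━━━━
                   ┃ Calculator                     
┏━━━━━━━━━━━━━━━━━━┠────────────────────────────────
┃ FileBrowser      ┃                               0
┠──────────────────┃┌───┬───┬───┬───┐               
┃> [-] app/        ┃│ 7 │ 8 │ 9 │ ÷ │               
┃    parser.c      ┃├───┼───┼───┼───┤               
┃    [+] templates/┃│ 4 │ 5 │ 6 │ × │               
┃    [+] utils/    ┃├───┼───┼───┼───┤               
┃    helpers.toml  ┃│ 1 │ 2 │ 3 │ - │               
┃    [+] build/    ┃├───┼───┼───┼───┤               
┃                  ┃│ 0 │ . │ = │ + │               
┃                  ┃├───┼───┼───┼───┤               
┃                  ┃│ C │ MC│ MR│ M+│               
┃                  ┃└───┴───┴───┴───┘               
┗━━━━━━━━━━━━━━━━━━┗━━━━━━━━━━━━━━━━━━━━━━━━━━━━━━━━


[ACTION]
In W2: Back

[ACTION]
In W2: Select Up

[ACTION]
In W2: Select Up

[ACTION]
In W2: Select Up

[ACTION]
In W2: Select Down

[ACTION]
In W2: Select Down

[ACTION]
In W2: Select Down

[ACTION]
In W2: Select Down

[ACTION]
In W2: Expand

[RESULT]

                   ┏━━━━━━━━━━━━━━━━━━━━━━━━━━━━━━━━
                   ┃ Calculator                     
┏━━━━━━━━━━━━━━━━━━┠────────────────────────────────
┃ FileBrowser      ┃                               0
┠──────────────────┃┌───┬───┬───┬───┐               
┃  [-] app/        ┃│ 7 │ 8 │ 9 │ ÷ │               
┃    parser.c      ┃├───┼───┼───┼───┤               
┃    [+] templates/┃│ 4 │ 5 │ 6 │ × │               
┃    [+] utils/    ┃├───┼───┼───┼───┤               
┃  > helpers.toml  ┃│ 1 │ 2 │ 3 │ - │               
┃    [+] build/    ┃├───┼───┼───┼───┤               
┃                  ┃│ 0 │ . │ = │ + │               
┃                  ┃├───┼───┼───┼───┤               
┃                  ┃│ C │ MC│ MR│ M+│               
┃                  ┃└───┴───┴───┴───┘               
┗━━━━━━━━━━━━━━━━━━┗━━━━━━━━━━━━━━━━━━━━━━━━━━━━━━━━


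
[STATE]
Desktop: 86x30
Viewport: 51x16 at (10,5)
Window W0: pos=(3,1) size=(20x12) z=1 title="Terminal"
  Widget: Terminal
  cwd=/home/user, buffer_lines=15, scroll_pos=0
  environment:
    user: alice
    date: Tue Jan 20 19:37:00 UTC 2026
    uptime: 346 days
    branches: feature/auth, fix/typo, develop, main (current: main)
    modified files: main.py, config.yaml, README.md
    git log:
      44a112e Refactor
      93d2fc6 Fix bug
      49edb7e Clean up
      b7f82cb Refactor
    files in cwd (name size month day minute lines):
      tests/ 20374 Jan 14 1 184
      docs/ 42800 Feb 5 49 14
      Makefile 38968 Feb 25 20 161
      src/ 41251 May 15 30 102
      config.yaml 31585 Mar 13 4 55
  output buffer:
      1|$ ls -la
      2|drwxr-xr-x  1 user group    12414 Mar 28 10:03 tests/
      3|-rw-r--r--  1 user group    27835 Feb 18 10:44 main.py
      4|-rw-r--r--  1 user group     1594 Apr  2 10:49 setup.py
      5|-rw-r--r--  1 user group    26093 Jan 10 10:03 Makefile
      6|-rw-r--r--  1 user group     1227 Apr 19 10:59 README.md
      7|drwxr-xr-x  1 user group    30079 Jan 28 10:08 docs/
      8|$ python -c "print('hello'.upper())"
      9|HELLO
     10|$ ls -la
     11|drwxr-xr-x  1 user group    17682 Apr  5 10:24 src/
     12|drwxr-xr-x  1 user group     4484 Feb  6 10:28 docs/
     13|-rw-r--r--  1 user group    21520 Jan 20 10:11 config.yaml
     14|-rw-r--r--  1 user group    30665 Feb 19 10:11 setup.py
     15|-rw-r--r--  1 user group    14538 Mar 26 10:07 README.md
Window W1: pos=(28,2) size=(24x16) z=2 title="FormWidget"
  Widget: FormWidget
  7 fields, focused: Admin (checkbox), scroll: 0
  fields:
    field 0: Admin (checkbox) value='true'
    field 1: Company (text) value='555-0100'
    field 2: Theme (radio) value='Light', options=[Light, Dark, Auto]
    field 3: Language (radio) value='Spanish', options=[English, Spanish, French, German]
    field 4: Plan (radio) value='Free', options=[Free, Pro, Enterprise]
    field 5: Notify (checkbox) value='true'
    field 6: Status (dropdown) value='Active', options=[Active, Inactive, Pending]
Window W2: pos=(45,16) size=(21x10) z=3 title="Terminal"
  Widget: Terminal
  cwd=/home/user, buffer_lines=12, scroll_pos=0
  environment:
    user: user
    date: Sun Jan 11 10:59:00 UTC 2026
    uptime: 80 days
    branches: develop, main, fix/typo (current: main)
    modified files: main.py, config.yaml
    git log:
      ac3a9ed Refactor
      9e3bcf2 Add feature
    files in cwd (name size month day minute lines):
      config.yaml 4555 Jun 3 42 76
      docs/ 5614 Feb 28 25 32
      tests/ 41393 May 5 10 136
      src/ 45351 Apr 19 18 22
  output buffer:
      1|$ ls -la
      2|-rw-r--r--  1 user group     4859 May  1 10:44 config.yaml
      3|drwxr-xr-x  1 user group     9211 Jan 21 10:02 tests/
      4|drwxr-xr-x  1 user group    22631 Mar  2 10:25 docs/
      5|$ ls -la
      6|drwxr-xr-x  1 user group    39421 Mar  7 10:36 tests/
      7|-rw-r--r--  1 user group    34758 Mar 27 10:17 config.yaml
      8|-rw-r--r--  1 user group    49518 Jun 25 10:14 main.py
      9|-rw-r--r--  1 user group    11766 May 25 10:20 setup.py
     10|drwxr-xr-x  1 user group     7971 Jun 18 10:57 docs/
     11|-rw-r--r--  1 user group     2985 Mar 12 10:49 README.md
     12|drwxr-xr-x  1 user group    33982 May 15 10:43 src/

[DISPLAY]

xr-x  1 user┃     ┃> Admin:      [x]     ┃         
-r--  1 user┃     ┃  Company:    [555-01]┃         
-r--  1 user┃     ┃  Theme:      (●) Ligh┃         
-r--  1 user┃     ┃  Language:   ( ) Engl┃         
-r--  1 user┃     ┃  Plan:       (●) Free┃         
xr-x  1 user┃     ┃  Notify:     [x]     ┃         
on -c "print┃     ┃  Status:     [Activ▼]┃         
━━━━━━━━━━━━┛     ┃                      ┃         
                  ┃                      ┃         
                  ┃                      ┃         
                  ┃                      ┃         
                  ┃                ┏━━━━━━━━━━━━━━━
                  ┗━━━━━━━━━━━━━━━━┃ Terminal      
                                   ┠───────────────
                                   ┃$ ls -la       
                                   ┃-rw-r--r--  1 u


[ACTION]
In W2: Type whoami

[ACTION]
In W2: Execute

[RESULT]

xr-x  1 user┃     ┃> Admin:      [x]     ┃         
-r--  1 user┃     ┃  Company:    [555-01]┃         
-r--  1 user┃     ┃  Theme:      (●) Ligh┃         
-r--  1 user┃     ┃  Language:   ( ) Engl┃         
-r--  1 user┃     ┃  Plan:       (●) Free┃         
xr-x  1 user┃     ┃  Notify:     [x]     ┃         
on -c "print┃     ┃  Status:     [Activ▼]┃         
━━━━━━━━━━━━┛     ┃                      ┃         
                  ┃                      ┃         
                  ┃                      ┃         
                  ┃                      ┃         
                  ┃                ┏━━━━━━━━━━━━━━━
                  ┗━━━━━━━━━━━━━━━━┃ Terminal      
                                   ┠───────────────
                                   ┃drwxr-xr-x  1 u
                                   ┃-rw-r--r--  1 u


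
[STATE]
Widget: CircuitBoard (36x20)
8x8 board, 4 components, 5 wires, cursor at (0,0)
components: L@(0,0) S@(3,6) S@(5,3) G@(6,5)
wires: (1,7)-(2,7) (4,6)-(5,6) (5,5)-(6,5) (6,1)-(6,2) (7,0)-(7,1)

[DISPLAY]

   0 1 2 3 4 5 6 7                  
0  [L]                              
                                    
1                               ·   
                                │   
2                               ·   
                                    
3                           S       
                                    
4                           ·       
                            │       
5               S       ·   ·       
                        │           
6       · ─ ·           G           
                                    
7   · ─ ·                           
Cursor: (0,0)                       
                                    
                                    
                                    


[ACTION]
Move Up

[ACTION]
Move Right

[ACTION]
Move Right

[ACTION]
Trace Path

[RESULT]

   0 1 2 3 4 5 6 7                  
0   L      [.]                      
                                    
1                               ·   
                                │   
2                               ·   
                                    
3                           S       
                                    
4                           ·       
                            │       
5               S       ·   ·       
                        │           
6       · ─ ·           G           
                                    
7   · ─ ·                           
Cursor: (0,2)  Trace: No connections
                                    
                                    
                                    


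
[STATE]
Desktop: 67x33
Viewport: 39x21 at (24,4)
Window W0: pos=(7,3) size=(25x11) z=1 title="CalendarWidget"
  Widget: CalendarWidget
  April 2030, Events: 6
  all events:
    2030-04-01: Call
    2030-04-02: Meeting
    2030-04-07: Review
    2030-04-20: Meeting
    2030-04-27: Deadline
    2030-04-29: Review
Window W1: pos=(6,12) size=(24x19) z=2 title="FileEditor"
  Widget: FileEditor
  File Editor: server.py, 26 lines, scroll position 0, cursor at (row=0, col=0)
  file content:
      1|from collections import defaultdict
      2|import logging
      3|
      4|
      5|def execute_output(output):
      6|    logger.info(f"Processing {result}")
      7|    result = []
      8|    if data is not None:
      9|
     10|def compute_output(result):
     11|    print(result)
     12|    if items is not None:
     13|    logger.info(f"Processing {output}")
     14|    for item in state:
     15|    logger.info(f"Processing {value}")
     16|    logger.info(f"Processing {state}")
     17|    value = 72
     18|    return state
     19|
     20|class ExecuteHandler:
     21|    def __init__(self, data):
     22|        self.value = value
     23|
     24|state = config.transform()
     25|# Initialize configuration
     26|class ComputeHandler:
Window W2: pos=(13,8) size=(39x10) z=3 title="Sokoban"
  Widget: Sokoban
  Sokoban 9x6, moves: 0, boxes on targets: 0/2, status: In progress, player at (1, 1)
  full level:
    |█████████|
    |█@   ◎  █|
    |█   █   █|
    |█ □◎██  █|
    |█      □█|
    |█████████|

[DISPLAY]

       ┃                               
───────┨                               
0      ┃                               
a Su   ┃                               
━━━━━━━━━━━━━━━━━━━━━━━━━━━┓           
                           ┃           
───────────────────────────┨           
                           ┃           
                           ┃           
                           ┃           
                           ┃           
                           ┃           
                           ┃           
━━━━━━━━━━━━━━━━━━━━━━━━━━━┛           
    ░┃                                 
t(ou░┃                                 
"Pro░┃                                 
    ░┃                                 
t No░┃                                 
    ░┃                                 
t(re░┃                                 


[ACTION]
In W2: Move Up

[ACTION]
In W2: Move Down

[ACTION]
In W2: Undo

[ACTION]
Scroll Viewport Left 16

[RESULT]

 CalendarWidget        ┃               
───────────────────────┨               
       April 2030      ┃               
Mo Tu We Th Fr Sa Su   ┃               
 1*  ┏━━━━━━━━━━━━━━━━━━━━━━━━━━━━━━━━━
 8  9┃ Sokoban                         
15 16┠─────────────────────────────────
22 23┃█████████                        
━━━━━┃█@   ◎  █                        
FileE┃█   █   █                        
─────┃█ □◎██  █                        
rom c┃█      □█                        
mport┃█████████                        
     ┗━━━━━━━━━━━━━━━━━━━━━━━━━━━━━━━━━
                    ░┃                 
ef execute_output(ou░┃                 
   logger.info(f"Pro░┃                 
   result = []      ░┃                 
   if data is not No░┃                 
                    ░┃                 
ef compute_output(re░┃                 


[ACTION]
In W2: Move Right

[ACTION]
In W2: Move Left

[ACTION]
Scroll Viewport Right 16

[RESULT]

       ┃                               
───────┨                               
0      ┃                               
a Su   ┃                               
━━━━━━━━━━━━━━━━━━━━━━━━━━━┓           
                           ┃           
───────────────────────────┨           
                           ┃           
                           ┃           
                           ┃           
                           ┃           
                           ┃           
                           ┃           
━━━━━━━━━━━━━━━━━━━━━━━━━━━┛           
    ░┃                                 
t(ou░┃                                 
"Pro░┃                                 
    ░┃                                 
t No░┃                                 
    ░┃                                 
t(re░┃                                 


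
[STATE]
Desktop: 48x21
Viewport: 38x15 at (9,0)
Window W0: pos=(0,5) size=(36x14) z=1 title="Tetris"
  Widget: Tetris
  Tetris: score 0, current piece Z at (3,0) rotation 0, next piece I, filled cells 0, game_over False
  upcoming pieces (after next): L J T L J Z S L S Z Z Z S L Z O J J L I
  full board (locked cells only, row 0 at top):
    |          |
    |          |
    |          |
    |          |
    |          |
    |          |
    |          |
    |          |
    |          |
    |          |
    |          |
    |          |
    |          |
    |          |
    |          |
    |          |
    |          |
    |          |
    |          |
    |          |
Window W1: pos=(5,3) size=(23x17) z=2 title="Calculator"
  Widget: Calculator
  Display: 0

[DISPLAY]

                                      
                                      
                                      
━━━━━━━━━━━━━━━━━━┓                   
lculator          ┃                   
──────────────────┨━━━━━━━┓           
                 0┃       ┃           
─┬───┬───┬───┐    ┃───────┨           
 │ 8 │ 9 │ ÷ │    ┃       ┃           
─┼───┼───┼───┤    ┃       ┃           
 │ 5 │ 6 │ × │    ┃       ┃           
─┼───┼───┼───┤    ┃       ┃           
 │ 2 │ 3 │ - │    ┃       ┃           
─┼───┼───┼───┤    ┃       ┃           
 │ . │ = │ + │    ┃       ┃           


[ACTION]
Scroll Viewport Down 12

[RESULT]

                 0┃       ┃           
─┬───┬───┬───┐    ┃───────┨           
 │ 8 │ 9 │ ÷ │    ┃       ┃           
─┼───┼───┼───┤    ┃       ┃           
 │ 5 │ 6 │ × │    ┃       ┃           
─┼───┼───┼───┤    ┃       ┃           
 │ 2 │ 3 │ - │    ┃       ┃           
─┼───┼───┼───┤    ┃       ┃           
 │ . │ = │ + │    ┃       ┃           
─┼───┼───┼───┤    ┃       ┃           
 │ MC│ MR│ M+│    ┃       ┃           
─┴───┴───┴───┘    ┃       ┃           
                  ┃━━━━━━━┛           
━━━━━━━━━━━━━━━━━━┛                   
                                      


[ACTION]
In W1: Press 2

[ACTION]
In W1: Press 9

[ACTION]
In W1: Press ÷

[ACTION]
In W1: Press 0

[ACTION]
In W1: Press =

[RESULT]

             Error┃       ┃           
─┬───┬───┬───┐    ┃───────┨           
 │ 8 │ 9 │ ÷ │    ┃       ┃           
─┼───┼───┼───┤    ┃       ┃           
 │ 5 │ 6 │ × │    ┃       ┃           
─┼───┼───┼───┤    ┃       ┃           
 │ 2 │ 3 │ - │    ┃       ┃           
─┼───┼───┼───┤    ┃       ┃           
 │ . │ = │ + │    ┃       ┃           
─┼───┼───┼───┤    ┃       ┃           
 │ MC│ MR│ M+│    ┃       ┃           
─┴───┴───┴───┘    ┃       ┃           
                  ┃━━━━━━━┛           
━━━━━━━━━━━━━━━━━━┛                   
                                      


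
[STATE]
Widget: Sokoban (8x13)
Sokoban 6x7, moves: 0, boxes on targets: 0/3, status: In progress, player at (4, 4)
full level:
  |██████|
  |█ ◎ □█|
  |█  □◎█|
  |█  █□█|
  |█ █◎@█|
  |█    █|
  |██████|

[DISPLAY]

██████  
█ ◎ □█  
█  □◎█  
█  █□█  
█ █◎@█  
█    █  
██████  
Moves: 0
        
        
        
        
        


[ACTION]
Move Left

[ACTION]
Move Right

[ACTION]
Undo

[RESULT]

██████  
█ ◎ □█  
█  □◎█  
█  █□█  
█ █+ █  
█    █  
██████  
Moves: 1
        
        
        
        
        


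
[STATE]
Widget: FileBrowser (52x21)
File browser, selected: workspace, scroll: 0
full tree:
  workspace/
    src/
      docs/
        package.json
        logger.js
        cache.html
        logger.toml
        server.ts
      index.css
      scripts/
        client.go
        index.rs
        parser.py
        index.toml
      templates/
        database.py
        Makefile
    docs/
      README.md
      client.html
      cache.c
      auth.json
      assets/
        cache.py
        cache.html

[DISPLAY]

> [-] workspace/                                    
    [+] src/                                        
    [+] docs/                                       
                                                    
                                                    
                                                    
                                                    
                                                    
                                                    
                                                    
                                                    
                                                    
                                                    
                                                    
                                                    
                                                    
                                                    
                                                    
                                                    
                                                    
                                                    


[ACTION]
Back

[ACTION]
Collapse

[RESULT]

> [+] workspace/                                    
                                                    
                                                    
                                                    
                                                    
                                                    
                                                    
                                                    
                                                    
                                                    
                                                    
                                                    
                                                    
                                                    
                                                    
                                                    
                                                    
                                                    
                                                    
                                                    
                                                    


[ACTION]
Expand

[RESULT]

> [-] workspace/                                    
    [+] src/                                        
    [+] docs/                                       
                                                    
                                                    
                                                    
                                                    
                                                    
                                                    
                                                    
                                                    
                                                    
                                                    
                                                    
                                                    
                                                    
                                                    
                                                    
                                                    
                                                    
                                                    


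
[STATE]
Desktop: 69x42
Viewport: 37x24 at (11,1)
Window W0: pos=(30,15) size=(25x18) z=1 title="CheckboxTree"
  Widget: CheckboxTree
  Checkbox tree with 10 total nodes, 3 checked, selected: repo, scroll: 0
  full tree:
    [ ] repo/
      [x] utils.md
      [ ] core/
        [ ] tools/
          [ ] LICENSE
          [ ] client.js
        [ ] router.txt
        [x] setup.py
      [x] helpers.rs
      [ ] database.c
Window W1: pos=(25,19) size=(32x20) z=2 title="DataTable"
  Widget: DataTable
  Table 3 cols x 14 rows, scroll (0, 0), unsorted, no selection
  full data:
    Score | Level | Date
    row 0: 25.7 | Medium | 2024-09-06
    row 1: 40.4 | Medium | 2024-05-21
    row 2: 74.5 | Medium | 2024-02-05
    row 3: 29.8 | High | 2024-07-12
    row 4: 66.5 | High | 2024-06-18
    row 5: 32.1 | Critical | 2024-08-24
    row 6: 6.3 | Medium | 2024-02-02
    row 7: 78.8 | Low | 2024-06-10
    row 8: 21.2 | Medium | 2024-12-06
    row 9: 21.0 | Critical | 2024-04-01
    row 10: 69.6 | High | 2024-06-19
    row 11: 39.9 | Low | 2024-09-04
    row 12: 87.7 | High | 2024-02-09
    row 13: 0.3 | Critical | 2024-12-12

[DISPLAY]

                                     
                                     
                                     
                                     
                                     
                                     
                                     
                                     
                                     
                                     
                                     
                                     
                                     
                                     
                   ┏━━━━━━━━━━━━━━━━━
                   ┃ CheckboxTree    
                   ┠─────────────────
                   ┃>[-] repo/       
              ┏━━━━━━━━━━━━━━━━━━━━━━
              ┃ DataTable            
              ┠──────────────────────
              ┃Score│Level   │Date   
              ┃─────┼────────┼───────
              ┃25.7 │Medium  │2024-09


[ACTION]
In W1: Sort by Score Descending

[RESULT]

                                     
                                     
                                     
                                     
                                     
                                     
                                     
                                     
                                     
                                     
                                     
                                     
                                     
                                     
                   ┏━━━━━━━━━━━━━━━━━
                   ┃ CheckboxTree    
                   ┠─────────────────
                   ┃>[-] repo/       
              ┏━━━━━━━━━━━━━━━━━━━━━━
              ┃ DataTable            
              ┠──────────────────────
              ┃Scor▼│Level   │Date   
              ┃─────┼────────┼───────
              ┃87.7 │High    │2024-02


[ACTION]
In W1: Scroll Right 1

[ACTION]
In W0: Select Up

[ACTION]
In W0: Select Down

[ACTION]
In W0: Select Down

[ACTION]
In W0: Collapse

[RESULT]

                                     
                                     
                                     
                                     
                                     
                                     
                                     
                                     
                                     
                                     
                                     
                                     
                                     
                                     
                   ┏━━━━━━━━━━━━━━━━━
                   ┃ CheckboxTree    
                   ┠─────────────────
                   ┃ [-] repo/       
              ┏━━━━━━━━━━━━━━━━━━━━━━
              ┃ DataTable            
              ┠──────────────────────
              ┃Scor▼│Level   │Date   
              ┃─────┼────────┼───────
              ┃87.7 │High    │2024-02


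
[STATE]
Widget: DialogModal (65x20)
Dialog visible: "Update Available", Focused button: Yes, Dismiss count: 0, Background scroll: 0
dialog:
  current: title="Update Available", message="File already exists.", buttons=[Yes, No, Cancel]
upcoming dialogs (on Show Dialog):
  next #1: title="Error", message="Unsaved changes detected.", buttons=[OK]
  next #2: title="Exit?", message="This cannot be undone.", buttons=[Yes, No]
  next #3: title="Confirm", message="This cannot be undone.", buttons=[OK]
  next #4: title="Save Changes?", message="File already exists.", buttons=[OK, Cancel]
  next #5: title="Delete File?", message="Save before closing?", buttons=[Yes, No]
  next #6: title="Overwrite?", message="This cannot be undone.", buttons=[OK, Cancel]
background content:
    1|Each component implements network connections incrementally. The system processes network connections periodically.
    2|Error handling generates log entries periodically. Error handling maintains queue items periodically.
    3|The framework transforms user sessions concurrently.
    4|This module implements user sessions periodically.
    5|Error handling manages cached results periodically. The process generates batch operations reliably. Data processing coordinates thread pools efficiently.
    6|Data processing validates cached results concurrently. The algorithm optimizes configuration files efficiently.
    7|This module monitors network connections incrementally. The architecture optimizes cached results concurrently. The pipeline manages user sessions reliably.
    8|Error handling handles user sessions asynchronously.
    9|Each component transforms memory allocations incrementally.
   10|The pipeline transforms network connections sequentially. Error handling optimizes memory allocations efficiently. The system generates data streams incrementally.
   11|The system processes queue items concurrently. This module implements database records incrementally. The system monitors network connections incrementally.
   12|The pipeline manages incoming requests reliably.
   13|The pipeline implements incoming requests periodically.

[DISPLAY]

Each component implements network connections incrementally. The 
Error handling generates log entries periodically. Error handling
The framework transforms user sessions concurrently.             
This module implements user sessions periodically.               
Error handling manages cached results periodically. The process g
Data processing validates cached results concurrently. The algori
This module monitors network connections incrementally. The archi
Error handling handl┌──────────────────────┐onously.             
Each component trans│   Update Available   │ incrementally.      
The pipeline transfo│ File already exists. │sequentially. Error h
The system processes│ [Yes]  No   Cancel   │y. This module implem
The pipeline manages└──────────────────────┘bly.                 
The pipeline implements incoming requests periodically.          
                                                                 
                                                                 
                                                                 
                                                                 
                                                                 
                                                                 
                                                                 


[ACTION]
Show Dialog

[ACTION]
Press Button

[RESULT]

Each component implements network connections incrementally. The 
Error handling generates log entries periodically. Error handling
The framework transforms user sessions concurrently.             
This module implements user sessions periodically.               
Error handling manages cached results periodically. The process g
Data processing validates cached results concurrently. The algori
This module monitors network connections incrementally. The archi
Error handling handles user sessions asynchronously.             
Each component transforms memory allocations incrementally.      
The pipeline transforms network connections sequentially. Error h
The system processes queue items concurrently. This module implem
The pipeline manages incoming requests reliably.                 
The pipeline implements incoming requests periodically.          
                                                                 
                                                                 
                                                                 
                                                                 
                                                                 
                                                                 
                                                                 


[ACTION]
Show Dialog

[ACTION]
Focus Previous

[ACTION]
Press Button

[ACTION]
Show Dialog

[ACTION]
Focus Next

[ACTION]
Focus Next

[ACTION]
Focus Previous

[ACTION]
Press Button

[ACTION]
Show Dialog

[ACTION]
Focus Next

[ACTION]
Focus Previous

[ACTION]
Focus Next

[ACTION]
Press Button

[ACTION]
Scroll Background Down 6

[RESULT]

This module monitors network connections incrementally. The archi
Error handling handles user sessions asynchronously.             
Each component transforms memory allocations incrementally.      
The pipeline transforms network connections sequentially. Error h
The system processes queue items concurrently. This module implem
The pipeline manages incoming requests reliably.                 
The pipeline implements incoming requests periodically.          
                                                                 
                                                                 
                                                                 
                                                                 
                                                                 
                                                                 
                                                                 
                                                                 
                                                                 
                                                                 
                                                                 
                                                                 
                                                                 
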